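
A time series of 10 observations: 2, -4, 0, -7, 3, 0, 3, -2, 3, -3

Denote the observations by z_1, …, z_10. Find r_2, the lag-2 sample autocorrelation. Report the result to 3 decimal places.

0.469

Mean z̄ = (2 − 4 + 0 − 7 + 3 + 0 + 3 − 2 + 3 − 3)/10 = -0.5000
Numerator Σ_{t=1}^{8}(z_t−z̄)(z_{t+2}−z̄) = 50.0000
Denominator Σ(z_t−z̄)² = 106.5000
r_2 = 50.0000 / 106.5000 = 0.469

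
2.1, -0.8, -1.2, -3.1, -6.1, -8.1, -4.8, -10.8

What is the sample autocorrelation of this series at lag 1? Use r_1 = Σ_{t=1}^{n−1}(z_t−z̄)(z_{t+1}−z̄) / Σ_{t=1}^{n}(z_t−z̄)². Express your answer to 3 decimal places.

Mean z̄ = (2.1 − 0.8 − 1.2 − 3.1 − 6.1 − 8.1 − 4.8 − 10.8)/8 = -4.1000
Deviations from mean: 6.2000, 3.3000, 2.9000, 1.0000, -2.0000, -4.0000, -0.7000, -6.7000
Σ(z_t−z̄)(z_{t+1}−z̄) = (20.4600) + (9.5700) + (2.9000) + (-2.0000) + (8.0000) + (2.8000) + (4.6900) = 46.4200
Denominator Σ(z_t−z̄)² = 124.1200
r_1 = 46.4200 / 124.1200 = 0.374

0.374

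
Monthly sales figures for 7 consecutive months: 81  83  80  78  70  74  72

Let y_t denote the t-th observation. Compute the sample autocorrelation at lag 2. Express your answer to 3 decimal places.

0.197

Mean ȳ = (81 + 83 + 80 + 78 + 70 + 74 + 72)/7 = 76.8571
Deviations from mean: 4.1429, 6.1429, 3.1429, 1.1429, -6.8571, -2.8571, -4.8571
Σ(y_t−ȳ)(y_{t+2}−ȳ) = (13.0204) + (7.0204) + (-21.5510) + (-3.2653) + (33.3061) = 28.5306
Denominator Σ(y_t−ȳ)² = 144.8571
r_2 = 28.5306 / 144.8571 = 0.197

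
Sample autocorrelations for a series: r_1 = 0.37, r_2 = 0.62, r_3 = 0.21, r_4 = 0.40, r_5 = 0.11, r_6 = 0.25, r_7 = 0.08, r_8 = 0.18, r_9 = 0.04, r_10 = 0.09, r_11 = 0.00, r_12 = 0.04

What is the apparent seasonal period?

2

The largest autocorrelation is r_2 = 0.62, with a weaker echo at lag 4 (0.40); the remaining lags stay at or below 0.37.
The dominant spike at lag 2 indicates a seasonal period of 2.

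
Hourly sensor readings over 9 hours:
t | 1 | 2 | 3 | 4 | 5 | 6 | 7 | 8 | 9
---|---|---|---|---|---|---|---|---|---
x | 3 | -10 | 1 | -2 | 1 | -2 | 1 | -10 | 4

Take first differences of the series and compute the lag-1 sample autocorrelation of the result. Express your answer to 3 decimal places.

-0.607

First differences Δx: -13, 11, -3, 3, -3, 3, -11, 14
Mean of differences = 0.1250
Numerator Σ(Δx_t−Δx̄)(Δx_{t+1}−Δx̄) = -390.0156
Denominator Σ(Δx_t−Δx̄)² = 642.8750
r_1(Δx) = -390.0156 / 642.8750 = -0.607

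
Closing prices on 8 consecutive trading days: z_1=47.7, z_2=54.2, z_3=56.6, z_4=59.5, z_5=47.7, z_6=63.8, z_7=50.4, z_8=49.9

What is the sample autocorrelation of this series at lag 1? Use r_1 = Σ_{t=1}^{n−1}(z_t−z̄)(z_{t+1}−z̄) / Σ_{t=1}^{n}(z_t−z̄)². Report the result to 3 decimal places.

Mean z̄ = (47.7 + 54.2 + 56.6 + 59.5 + 47.7 + 63.8 + 50.4 + 49.9)/8 = 53.7250
Deviations from mean: -6.0250, 0.4750, 2.8750, 5.7750, -6.0250, 10.0750, -3.3250, -3.8250
Σ(z_t−z̄)(z_{t+1}−z̄) = (-2.8619) + (1.3656) + (16.6031) + (-34.7944) + (-60.7019) + (-33.4994) + (12.7181) = -101.1706
Denominator Σ(z_t−z̄)² = 241.6350
r_1 = -101.1706 / 241.6350 = -0.419

-0.419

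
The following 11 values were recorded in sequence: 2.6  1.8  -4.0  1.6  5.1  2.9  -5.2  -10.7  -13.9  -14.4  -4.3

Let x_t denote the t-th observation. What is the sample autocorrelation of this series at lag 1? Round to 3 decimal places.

0.664

Mean x̄ = (2.6 + 1.8 − 4.0 + 1.6 + 5.1 + 2.9 − 5.2 − 10.7 − 13.9 − 14.4 − 4.3)/11 = -3.5000
Numerator Σ_{t=1}^{10}(x_t−x̄)(x_{t+1}−x̄) = 324.3500
Denominator Σ(x_t−x̄)² = 488.8200
r_1 = 324.3500 / 488.8200 = 0.664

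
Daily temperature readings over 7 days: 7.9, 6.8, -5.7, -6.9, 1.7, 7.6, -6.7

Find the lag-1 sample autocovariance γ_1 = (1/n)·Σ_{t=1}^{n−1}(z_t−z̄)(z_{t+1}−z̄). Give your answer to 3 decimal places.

Mean z̄ = (7.9 + 6.8 − 5.7 − 6.9 + 1.7 + 7.6 − 6.7)/7 = 0.6714
Deviations: 7.2286, 6.1286, -6.3714, -7.5714, 1.0286, 6.9286, -7.3714
Σ_{t=1}^{6}(z_t−z̄)(z_{t+1}−z̄) = 1.7592
γ_1 = 1.7592 / 7 = 0.251

0.251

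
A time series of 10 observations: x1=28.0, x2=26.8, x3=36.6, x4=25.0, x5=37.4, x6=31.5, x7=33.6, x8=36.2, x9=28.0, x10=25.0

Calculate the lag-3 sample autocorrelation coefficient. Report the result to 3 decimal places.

Mean x̄ = (28.0 + 26.8 + 36.6 + 25.0 + 37.4 + 31.5 + 33.6 + 36.2 + 28.0 + 25.0)/10 = 30.8100
Numerator Σ_{t=1}^{7}(x_t−x̄)(x_{t+3}−x̄) = -4.9433
Denominator Σ(x_t−x̄)² = 213.6490
r_3 = -4.9433 / 213.6490 = -0.023

-0.023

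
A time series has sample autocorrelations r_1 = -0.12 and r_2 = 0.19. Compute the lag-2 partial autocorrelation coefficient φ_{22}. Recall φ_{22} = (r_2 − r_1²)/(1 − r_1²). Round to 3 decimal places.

φ_{22} = (r_2 − r_1²) / (1 − r_1²)
r_1² = (-0.12)² = 0.0144
Numerator = 0.19 − 0.0144 = 0.1756; denominator = 1 − 0.0144 = 0.9856
φ_{22} = 0.1756 / 0.9856 = 0.178

0.178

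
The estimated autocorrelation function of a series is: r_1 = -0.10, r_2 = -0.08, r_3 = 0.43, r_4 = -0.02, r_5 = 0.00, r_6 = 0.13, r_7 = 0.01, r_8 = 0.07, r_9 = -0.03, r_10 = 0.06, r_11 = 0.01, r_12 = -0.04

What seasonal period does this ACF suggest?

The largest autocorrelation is r_3 = 0.43; the remaining lags stay at or below 0.13.
The dominant spike at lag 3 indicates a seasonal period of 3.

3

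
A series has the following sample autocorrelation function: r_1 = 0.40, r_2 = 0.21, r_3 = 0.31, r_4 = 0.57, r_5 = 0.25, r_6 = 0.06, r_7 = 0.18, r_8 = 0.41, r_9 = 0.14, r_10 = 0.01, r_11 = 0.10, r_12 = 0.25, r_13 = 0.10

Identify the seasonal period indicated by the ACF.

4

The largest autocorrelation is r_4 = 0.57, with a weaker echo at lag 8 (0.41); the remaining lags stay at or below 0.40. The elevated value at lag 1 (0.40), dropping to 0.21 at lag 2, reflects decaying short-term dependence rather than seasonality.
The dominant spike at lag 4 indicates a seasonal period of 4.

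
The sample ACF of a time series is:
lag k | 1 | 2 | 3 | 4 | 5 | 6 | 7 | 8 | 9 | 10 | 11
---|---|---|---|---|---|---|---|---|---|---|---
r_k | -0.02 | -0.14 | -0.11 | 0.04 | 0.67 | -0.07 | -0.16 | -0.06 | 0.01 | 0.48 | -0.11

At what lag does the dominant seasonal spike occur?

5

The largest autocorrelation is r_5 = 0.67, with a weaker echo at lag 10 (0.48); the remaining lags stay at or below 0.04.
The dominant spike at lag 5 indicates a seasonal period of 5.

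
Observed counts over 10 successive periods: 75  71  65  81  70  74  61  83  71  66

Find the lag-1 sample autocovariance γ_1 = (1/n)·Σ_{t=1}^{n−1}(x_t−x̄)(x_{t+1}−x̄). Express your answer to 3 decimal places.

Mean x̄ = (75 + 71 + 65 + 81 + 70 + 74 + 61 + 83 + 71 + 66)/10 = 71.7000
Σ_{t=1}^{9}(x_t−x̄)(x_{t+1}−x̄) = -229.0900
γ_1 = -229.0900 / 10 = -22.909

-22.909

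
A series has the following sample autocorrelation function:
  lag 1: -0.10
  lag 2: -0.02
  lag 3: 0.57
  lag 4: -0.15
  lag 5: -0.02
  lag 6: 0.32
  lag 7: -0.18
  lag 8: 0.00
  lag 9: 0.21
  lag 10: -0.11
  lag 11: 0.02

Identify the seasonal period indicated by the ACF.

The largest autocorrelation is r_3 = 0.57, with weaker echoes at lags 6 (0.32) and 9 (0.21); the remaining lags stay at or below 0.02.
The dominant spike at lag 3 indicates a seasonal period of 3.

3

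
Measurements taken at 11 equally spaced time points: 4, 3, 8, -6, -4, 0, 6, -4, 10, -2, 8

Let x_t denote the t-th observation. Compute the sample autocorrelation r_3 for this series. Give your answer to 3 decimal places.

-0.308

Mean x̄ = (4 + 3 + 8 − 6 − 4 + 0 + 6 − 4 + 10 − 2 + 8)/11 = 2.0909
Numerator Σ_{t=1}^{8}(x_t−x̄)(x_{t+3}−x̄) = -96.3884
Denominator Σ(x_t−x̄)² = 312.9091
r_3 = -96.3884 / 312.9091 = -0.308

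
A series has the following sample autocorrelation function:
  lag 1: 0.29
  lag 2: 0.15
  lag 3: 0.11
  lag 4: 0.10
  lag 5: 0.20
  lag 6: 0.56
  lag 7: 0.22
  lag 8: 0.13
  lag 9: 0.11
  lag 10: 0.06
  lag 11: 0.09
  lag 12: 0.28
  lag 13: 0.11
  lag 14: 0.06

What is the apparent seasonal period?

6

The largest autocorrelation is r_6 = 0.56; the remaining lags stay at or below 0.29. The elevated value at lag 1 (0.29), dropping to 0.15 at lag 2, reflects decaying short-term dependence rather than seasonality.
The dominant spike at lag 6 indicates a seasonal period of 6.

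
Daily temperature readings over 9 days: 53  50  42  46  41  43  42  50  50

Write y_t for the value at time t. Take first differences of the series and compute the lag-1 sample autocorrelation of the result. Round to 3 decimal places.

-0.265

First differences Δy: -3, -8, 4, -5, 2, -1, 8, 0
Mean of differences = -0.3750
Numerator Σ(Δy_t−Δȳ)(Δy_{t+1}−Δȳ) = -48.1406
Denominator Σ(Δy_t−Δȳ)² = 181.8750
r_1(Δy) = -48.1406 / 181.8750 = -0.265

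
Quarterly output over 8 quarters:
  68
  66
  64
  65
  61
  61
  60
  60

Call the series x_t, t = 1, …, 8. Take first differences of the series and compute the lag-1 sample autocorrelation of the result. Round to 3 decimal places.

First differences Δx: -2, -2, 1, -4, 0, -1, 0
Mean of differences = -1.1429
Numerator Σ(Δx_t−Δx̄)(Δx_{t+1}−Δx̄) = -10.1633
Denominator Σ(Δx_t−Δx̄)² = 16.8571
r_1(Δx) = -10.1633 / 16.8571 = -0.603

-0.603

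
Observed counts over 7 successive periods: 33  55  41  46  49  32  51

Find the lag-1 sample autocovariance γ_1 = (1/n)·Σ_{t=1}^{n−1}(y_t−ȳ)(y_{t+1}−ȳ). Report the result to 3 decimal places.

-41.942

Mean ȳ = (33 + 55 + 41 + 46 + 49 + 32 + 51)/7 = 43.8571
Deviations: -10.8571, 11.1429, -2.8571, 2.1429, 5.1429, -11.8571, 7.1429
Σ_{t=1}^{6}(y_t−ȳ)(y_{t+1}−ȳ) = -293.5918
γ_1 = -293.5918 / 7 = -41.942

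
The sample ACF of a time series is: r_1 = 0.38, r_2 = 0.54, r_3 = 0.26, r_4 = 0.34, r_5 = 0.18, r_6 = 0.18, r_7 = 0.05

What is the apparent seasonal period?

2

The largest autocorrelation is r_2 = 0.54; the remaining lags stay at or below 0.38.
The dominant spike at lag 2 indicates a seasonal period of 2.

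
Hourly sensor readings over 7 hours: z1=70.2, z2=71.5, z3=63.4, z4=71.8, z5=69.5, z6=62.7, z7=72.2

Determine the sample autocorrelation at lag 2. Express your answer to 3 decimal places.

Mean z̄ = (70.2 + 71.5 + 63.4 + 71.8 + 69.5 + 62.7 + 72.2)/7 = 68.7571
Deviations from mean: 1.4429, 2.7429, -5.3571, 3.0429, 0.7429, -6.0571, 3.4429
Σ(z_t−z̄)(z_{t+2}−z̄) = (-7.7296) + (8.3461) + (-3.9796) + (-18.4310) + (2.5576) = -19.2365
Denominator Σ(z_t−z̄)² = 96.6571
r_2 = -19.2365 / 96.6571 = -0.199

-0.199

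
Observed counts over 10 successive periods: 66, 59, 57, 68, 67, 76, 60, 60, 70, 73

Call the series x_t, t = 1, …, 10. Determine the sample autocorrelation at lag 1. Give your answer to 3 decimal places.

0.088

Mean x̄ = (66 + 59 + 57 + 68 + 67 + 76 + 60 + 60 + 70 + 73)/10 = 65.6000
Numerator Σ_{t=1}^{9}(x_t−x̄)(x_{t+1}−x̄) = 32.4400
Denominator Σ(x_t−x̄)² = 370.4000
r_1 = 32.4400 / 370.4000 = 0.088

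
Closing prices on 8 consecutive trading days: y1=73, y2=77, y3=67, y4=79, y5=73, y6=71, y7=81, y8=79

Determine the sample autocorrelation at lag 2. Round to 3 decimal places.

Mean ȳ = (73 + 77 + 67 + 79 + 73 + 71 + 81 + 79)/8 = 75.0000
Deviations from mean: -2.0000, 2.0000, -8.0000, 4.0000, -2.0000, -4.0000, 6.0000, 4.0000
Σ(y_t−ȳ)(y_{t+2}−ȳ) = (16.0000) + (8.0000) + (16.0000) + (-16.0000) + (-12.0000) + (-16.0000) = -4.0000
Denominator Σ(y_t−ȳ)² = 160.0000
r_2 = -4.0000 / 160.0000 = -0.025

-0.025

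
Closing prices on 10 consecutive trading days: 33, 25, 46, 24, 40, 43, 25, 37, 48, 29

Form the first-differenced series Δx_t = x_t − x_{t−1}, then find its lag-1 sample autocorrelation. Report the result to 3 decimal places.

-0.577

First differences Δx: -8, 21, -22, 16, 3, -18, 12, 11, -19
Mean of differences = -0.4444
Numerator Σ(Δx_t−Δx̄)(Δx_{t+1}−Δx̄) = -1270.9753
Denominator Σ(Δx_t−Δx̄)² = 2202.2222
r_1(Δx) = -1270.9753 / 2202.2222 = -0.577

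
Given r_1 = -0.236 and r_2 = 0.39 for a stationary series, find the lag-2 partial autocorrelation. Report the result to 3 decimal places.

0.354

φ_{22} = (r_2 − r_1²) / (1 − r_1²)
r_1² = (-0.236)² = 0.055696
Numerator = 0.39 − 0.0557 = 0.3343; denominator = 1 − 0.0557 = 0.9443
φ_{22} = 0.3343 / 0.9443 = 0.354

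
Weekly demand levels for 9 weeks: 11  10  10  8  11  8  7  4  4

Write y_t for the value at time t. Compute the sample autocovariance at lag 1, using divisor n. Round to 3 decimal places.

3.307

Mean ȳ = (11 + 10 + 10 + 8 + 11 + 8 + 7 + 4 + 4)/9 = 8.1111
Σ_{t=1}^{8}(y_t−ȳ)(y_{t+1}−ȳ) = 29.7654
γ_1 = 29.7654 / 9 = 3.307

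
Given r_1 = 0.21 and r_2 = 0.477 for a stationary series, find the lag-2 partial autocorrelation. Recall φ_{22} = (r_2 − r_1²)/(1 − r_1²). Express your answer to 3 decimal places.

φ_{22} = (r_2 − r_1²) / (1 − r_1²)
r_1² = (0.21)² = 0.0441
Numerator = 0.477 − 0.0441 = 0.4329; denominator = 1 − 0.0441 = 0.9559
φ_{22} = 0.4329 / 0.9559 = 0.453

0.453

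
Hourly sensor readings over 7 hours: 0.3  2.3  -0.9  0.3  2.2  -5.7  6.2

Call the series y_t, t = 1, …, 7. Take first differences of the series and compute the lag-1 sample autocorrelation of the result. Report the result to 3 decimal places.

-0.506

First differences Δy: 2.0, -3.2, 1.2, 1.9, -7.9, 11.9
Mean of differences = 0.9833
Numerator Σ(Δy_t−Δȳ)(Δy_{t+1}−Δȳ) = -110.0803
Denominator Σ(Δy_t−Δȳ)² = 217.5083
r_1(Δy) = -110.0803 / 217.5083 = -0.506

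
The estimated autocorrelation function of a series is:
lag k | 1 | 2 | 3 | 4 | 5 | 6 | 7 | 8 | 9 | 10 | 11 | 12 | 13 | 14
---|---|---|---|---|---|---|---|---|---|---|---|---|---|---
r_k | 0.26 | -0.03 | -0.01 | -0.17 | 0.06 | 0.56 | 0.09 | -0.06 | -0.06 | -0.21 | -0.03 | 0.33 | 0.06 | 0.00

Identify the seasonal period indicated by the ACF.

The largest autocorrelation is r_6 = 0.56, with a weaker echo at lag 12 (0.33); the remaining lags stay at or below 0.26.
The dominant spike at lag 6 indicates a seasonal period of 6.

6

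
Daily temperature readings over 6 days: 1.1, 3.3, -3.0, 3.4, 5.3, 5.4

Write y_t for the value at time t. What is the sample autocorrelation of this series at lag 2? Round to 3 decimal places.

-0.080

Mean ȳ = (1.1 + 3.3 − 3.0 + 3.4 + 5.3 + 5.4)/6 = 2.5833
Deviations from mean: -1.4833, 0.7167, -5.5833, 0.8167, 2.7167, 2.8167
Σ(y_t−ȳ)(y_{t+2}−ȳ) = (8.2819) + (0.5853) + (-15.1681) + (2.3003) = -4.0006
Denominator Σ(y_t−ȳ)² = 49.8683
r_2 = -4.0006 / 49.8683 = -0.080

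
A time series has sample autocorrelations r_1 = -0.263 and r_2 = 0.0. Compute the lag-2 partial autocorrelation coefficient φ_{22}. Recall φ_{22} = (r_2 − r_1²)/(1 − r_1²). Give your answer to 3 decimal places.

φ_{22} = (r_2 − r_1²) / (1 − r_1²)
r_1² = (-0.263)² = 0.069169
Numerator = 0.0 − 0.0692 = -0.0692; denominator = 1 − 0.0692 = 0.9308
φ_{22} = -0.0692 / 0.9308 = -0.074

-0.074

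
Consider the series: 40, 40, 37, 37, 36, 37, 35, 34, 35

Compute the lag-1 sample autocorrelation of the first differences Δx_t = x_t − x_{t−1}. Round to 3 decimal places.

-0.443

First differences Δx: 0, -3, 0, -1, 1, -2, -1, 1
Mean of differences = -0.6250
Numerator Σ(Δx_t−Δx̄)(Δx_{t+1}−Δx̄) = -6.1406
Denominator Σ(Δx_t−Δx̄)² = 13.8750
r_1(Δx) = -6.1406 / 13.8750 = -0.443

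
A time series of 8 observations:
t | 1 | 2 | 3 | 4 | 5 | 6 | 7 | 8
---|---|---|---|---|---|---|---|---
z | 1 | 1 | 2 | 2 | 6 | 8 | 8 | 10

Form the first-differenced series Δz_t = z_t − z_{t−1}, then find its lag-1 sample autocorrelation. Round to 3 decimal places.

-0.198

First differences Δz: 0, 1, 0, 4, 2, 0, 2
Mean of differences = 1.2857
Numerator Σ(Δz_t−Δz̄)(Δz_{t+1}−Δz̄) = -2.6531
Denominator Σ(Δz_t−Δz̄)² = 13.4286
r_1(Δz) = -2.6531 / 13.4286 = -0.198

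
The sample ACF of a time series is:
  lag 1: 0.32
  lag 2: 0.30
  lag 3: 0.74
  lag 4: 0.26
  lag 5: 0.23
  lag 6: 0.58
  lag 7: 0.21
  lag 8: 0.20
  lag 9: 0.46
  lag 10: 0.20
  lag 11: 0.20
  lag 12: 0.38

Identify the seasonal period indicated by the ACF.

3

The largest autocorrelation is r_3 = 0.74, with weaker echoes at lags 6 (0.58), 9 (0.46) and 12 (0.38); the remaining lags stay at or below 0.32. The elevated value at lag 1 (0.32), dropping to 0.30 at lag 2, reflects decaying short-term dependence rather than seasonality.
The dominant spike at lag 3 indicates a seasonal period of 3.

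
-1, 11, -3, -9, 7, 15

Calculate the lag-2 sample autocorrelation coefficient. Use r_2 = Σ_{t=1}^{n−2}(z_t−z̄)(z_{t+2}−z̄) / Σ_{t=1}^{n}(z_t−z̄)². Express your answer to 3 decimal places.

Mean z̄ = (-1 + 11 − 3 − 9 + 7 + 15)/6 = 3.3333
Deviations from mean: -4.3333, 7.6667, -6.3333, -12.3333, 3.6667, 11.6667
Numerator Σ_{t=1}^{4}(z_t−z̄)(z_{t+2}−z̄) = -234.2222
Denominator Σ(z_t−z̄)² = 419.3333
r_2 = -234.2222 / 419.3333 = -0.559

-0.559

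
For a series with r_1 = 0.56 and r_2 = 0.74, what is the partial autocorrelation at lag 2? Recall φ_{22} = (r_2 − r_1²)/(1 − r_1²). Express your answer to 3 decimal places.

φ_{22} = (r_2 − r_1²) / (1 − r_1²)
r_1² = (0.56)² = 0.3136
Numerator = 0.74 − 0.3136 = 0.4264; denominator = 1 − 0.3136 = 0.6864
φ_{22} = 0.4264 / 0.6864 = 0.621

0.621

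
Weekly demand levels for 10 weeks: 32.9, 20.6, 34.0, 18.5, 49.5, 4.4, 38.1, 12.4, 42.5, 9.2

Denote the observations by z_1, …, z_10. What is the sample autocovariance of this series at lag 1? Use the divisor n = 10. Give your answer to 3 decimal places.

-175.439

Mean z̄ = (32.9 + 20.6 + 34.0 + 18.5 + 49.5 + 4.4 + 38.1 + 12.4 + 42.5 + 9.2)/10 = 26.2100
Σ_{t=1}^{9}(z_t−z̄)(z_{t+1}−z̄) = -1754.3941
γ_1 = -1754.3941 / 10 = -175.439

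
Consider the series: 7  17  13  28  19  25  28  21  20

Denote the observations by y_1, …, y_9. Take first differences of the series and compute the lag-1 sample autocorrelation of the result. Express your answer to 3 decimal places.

First differences Δy: 10, -4, 15, -9, 6, 3, -7, -1
Mean of differences = 1.6250
Numerator Σ(Δy_t−Δȳ)(Δy_{t+1}−Δȳ) = -294.1406
Denominator Σ(Δy_t−Δȳ)² = 495.8750
r_1(Δy) = -294.1406 / 495.8750 = -0.593

-0.593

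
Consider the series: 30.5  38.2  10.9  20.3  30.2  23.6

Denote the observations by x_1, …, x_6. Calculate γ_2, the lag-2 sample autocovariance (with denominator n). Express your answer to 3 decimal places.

Mean x̄ = (30.5 + 38.2 + 10.9 + 20.3 + 30.2 + 23.6)/6 = 25.6167
Deviations: 4.8833, 12.5833, -14.7167, -5.3167, 4.5833, -2.0167
Σ_{t=1}^{4}(x_t−x̄)(x_{t+2}−x̄) = -195.4972
γ_2 = -195.4972 / 6 = -32.583

-32.583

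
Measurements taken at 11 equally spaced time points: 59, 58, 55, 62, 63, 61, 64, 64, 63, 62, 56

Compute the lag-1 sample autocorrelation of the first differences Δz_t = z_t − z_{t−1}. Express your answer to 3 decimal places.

-0.099

First differences Δz: -1, -3, 7, 1, -2, 3, 0, -1, -1, -6
Mean of differences = -0.3000
Numerator Σ(Δz_t−Δz̄)(Δz_{t+1}−Δz̄) = -10.8900
Denominator Σ(Δz_t−Δz̄)² = 110.1000
r_1(Δz) = -10.8900 / 110.1000 = -0.099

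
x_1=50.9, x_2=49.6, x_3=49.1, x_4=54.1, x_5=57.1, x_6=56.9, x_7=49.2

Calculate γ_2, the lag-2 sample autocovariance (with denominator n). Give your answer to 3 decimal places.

Mean x̄ = (50.9 + 49.6 + 49.1 + 54.1 + 57.1 + 56.9 + 49.2)/7 = 52.4143
Deviations: -1.5143, -2.8143, -3.3143, 1.6857, 4.6857, 4.4857, -3.2143
Σ_{t=1}^{5}(x_t−x̄)(x_{t+2}−x̄) = -22.7547
γ_2 = -22.7547 / 7 = -3.251

-3.251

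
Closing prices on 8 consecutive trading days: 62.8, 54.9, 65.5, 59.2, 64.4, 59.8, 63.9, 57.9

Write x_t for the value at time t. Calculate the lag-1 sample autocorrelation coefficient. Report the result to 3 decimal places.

-0.730

Mean x̄ = (62.8 + 54.9 + 65.5 + 59.2 + 64.4 + 59.8 + 63.9 + 57.9)/8 = 61.0500
Σ(x_t−x̄)(x_{t+1}−x̄) = (-10.7625) + (-27.3675) + (-8.2325) + (-6.1975) + (-4.1875) + (-3.5625) + (-8.9775) = -69.2875
Denominator Σ(x_t−x̄)² = 94.9400
r_1 = -69.2875 / 94.9400 = -0.730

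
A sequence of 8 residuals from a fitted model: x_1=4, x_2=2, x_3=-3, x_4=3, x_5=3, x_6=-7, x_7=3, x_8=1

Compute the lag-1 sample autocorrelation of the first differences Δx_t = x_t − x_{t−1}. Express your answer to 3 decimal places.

First differences Δx: -2, -5, 6, 0, -10, 10, -2
Mean of differences = -0.4286
Numerator Σ(Δx_t−Δx̄)(Δx_{t+1}−Δx̄) = -139.7551
Denominator Σ(Δx_t−Δx̄)² = 267.7143
r_1(Δx) = -139.7551 / 267.7143 = -0.522

-0.522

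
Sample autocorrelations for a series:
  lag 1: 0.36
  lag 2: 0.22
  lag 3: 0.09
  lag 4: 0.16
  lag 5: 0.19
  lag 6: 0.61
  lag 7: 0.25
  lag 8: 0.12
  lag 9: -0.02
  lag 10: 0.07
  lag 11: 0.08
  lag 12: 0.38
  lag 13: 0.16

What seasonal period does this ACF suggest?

6

The largest autocorrelation is r_6 = 0.61, with a weaker echo at lag 12 (0.38); the remaining lags stay at or below 0.36. The elevated value at lag 1 (0.36), dropping to 0.22 at lag 2, reflects decaying short-term dependence rather than seasonality.
The dominant spike at lag 6 indicates a seasonal period of 6.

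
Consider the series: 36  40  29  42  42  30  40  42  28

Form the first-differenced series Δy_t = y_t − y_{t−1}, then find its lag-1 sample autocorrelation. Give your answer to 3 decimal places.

-0.423

First differences Δy: 4, -11, 13, 0, -12, 10, 2, -14
Mean of differences = -1.0000
Numerator Σ(Δy_t−Δȳ)(Δy_{t+1}−Δȳ) = -314.0000
Denominator Σ(Δy_t−Δȳ)² = 742.0000
r_1(Δy) = -314.0000 / 742.0000 = -0.423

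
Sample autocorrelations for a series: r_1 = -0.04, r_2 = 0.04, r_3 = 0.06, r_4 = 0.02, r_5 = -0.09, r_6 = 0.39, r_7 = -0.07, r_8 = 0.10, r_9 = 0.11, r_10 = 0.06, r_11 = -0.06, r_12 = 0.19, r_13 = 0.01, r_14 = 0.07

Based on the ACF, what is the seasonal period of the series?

The largest autocorrelation is r_6 = 0.39, with a weaker echo at lag 12 (0.19); the remaining lags stay at or below 0.11.
The dominant spike at lag 6 indicates a seasonal period of 6.

6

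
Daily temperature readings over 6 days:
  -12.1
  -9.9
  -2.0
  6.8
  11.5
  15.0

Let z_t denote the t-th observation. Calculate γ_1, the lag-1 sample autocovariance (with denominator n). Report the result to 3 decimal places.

60.728

Mean z̄ = (-12.1 − 9.9 − 2.0 + 6.8 + 11.5 + 15.0)/6 = 1.5500
Σ_{t=1}^{5}(z_t−z̄)(z_{t+1}−z̄) = 364.3675
γ_1 = 364.3675 / 6 = 60.728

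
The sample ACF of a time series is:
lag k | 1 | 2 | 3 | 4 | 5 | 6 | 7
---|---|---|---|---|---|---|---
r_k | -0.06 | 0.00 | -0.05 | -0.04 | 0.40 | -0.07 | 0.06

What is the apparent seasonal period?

The largest autocorrelation is r_5 = 0.40; the remaining lags stay at or below 0.06.
The dominant spike at lag 5 indicates a seasonal period of 5.

5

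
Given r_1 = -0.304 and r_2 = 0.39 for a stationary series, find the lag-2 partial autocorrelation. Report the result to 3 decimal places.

φ_{22} = (r_2 − r_1²) / (1 − r_1²)
r_1² = (-0.304)² = 0.092416
Numerator = 0.39 − 0.0924 = 0.2976; denominator = 1 − 0.0924 = 0.9076
φ_{22} = 0.2976 / 0.9076 = 0.328

0.328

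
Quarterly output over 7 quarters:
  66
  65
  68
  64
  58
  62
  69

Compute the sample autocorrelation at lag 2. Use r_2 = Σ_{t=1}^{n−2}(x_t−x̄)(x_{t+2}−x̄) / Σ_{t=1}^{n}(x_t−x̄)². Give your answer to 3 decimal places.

-0.544

Mean x̄ = (66 + 65 + 68 + 64 + 58 + 62 + 69)/7 = 64.5714
Deviations from mean: 1.4286, 0.4286, 3.4286, -0.5714, -6.5714, -2.5714, 4.4286
Σ(x_t−x̄)(x_{t+2}−x̄) = (4.8980) + (-0.2449) + (-22.5306) + (1.4694) + (-29.1020) = -45.5102
Denominator Σ(x_t−x̄)² = 83.7143
r_2 = -45.5102 / 83.7143 = -0.544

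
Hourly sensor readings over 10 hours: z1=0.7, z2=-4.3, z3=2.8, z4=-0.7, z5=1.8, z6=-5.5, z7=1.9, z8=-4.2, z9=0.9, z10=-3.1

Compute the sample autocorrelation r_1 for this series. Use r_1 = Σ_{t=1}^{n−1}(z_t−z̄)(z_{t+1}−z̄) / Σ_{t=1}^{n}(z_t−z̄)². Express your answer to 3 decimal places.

-0.737

Mean z̄ = (0.7 − 4.3 + 2.8 − 0.7 + 1.8 − 5.5 + 1.9 − 4.2 + 0.9 − 3.1)/10 = -0.9700
Numerator Σ_{t=1}^{9}(z_t−z̄)(z_{t+1}−z̄) = -61.1919
Denominator Σ(z_t−z̄)² = 83.0610
r_1 = -61.1919 / 83.0610 = -0.737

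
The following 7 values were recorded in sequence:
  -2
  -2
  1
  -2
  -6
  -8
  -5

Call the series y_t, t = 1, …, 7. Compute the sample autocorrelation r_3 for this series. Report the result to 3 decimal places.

-0.433

Mean ȳ = (-2 − 2 + 1 − 2 − 6 − 8 − 5)/7 = -3.4286
Σ(y_t−ȳ)(y_{t+3}−ȳ) = (2.0408) + (-3.6735) + (-20.2449) + (-2.2449) = -24.1224
Denominator Σ(y_t−ȳ)² = 55.7143
r_3 = -24.1224 / 55.7143 = -0.433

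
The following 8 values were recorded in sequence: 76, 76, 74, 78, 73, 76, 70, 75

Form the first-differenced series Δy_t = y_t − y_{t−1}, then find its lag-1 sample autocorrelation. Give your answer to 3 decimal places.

-0.800

First differences Δy: 0, -2, 4, -5, 3, -6, 5
Mean of differences = -0.1429
Numerator Σ(Δy_t−Δȳ)(Δy_{t+1}−Δȳ) = -91.8776
Denominator Σ(Δy_t−Δȳ)² = 114.8571
r_1(Δy) = -91.8776 / 114.8571 = -0.800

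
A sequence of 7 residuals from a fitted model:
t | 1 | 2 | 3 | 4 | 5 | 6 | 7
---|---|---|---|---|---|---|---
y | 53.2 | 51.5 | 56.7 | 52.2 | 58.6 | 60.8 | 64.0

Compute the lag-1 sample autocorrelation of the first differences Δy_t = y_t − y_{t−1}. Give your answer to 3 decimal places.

-0.690

First differences Δy: -1.7, 5.2, -4.5, 6.4, 2.2, 3.2
Mean of differences = 1.8000
Numerator Σ(Δy_t−Δȳ)(Δy_{t+1}−Δȳ) = -59.9000
Denominator Σ(Δy_t−Δȳ)² = 86.7800
r_1(Δy) = -59.9000 / 86.7800 = -0.690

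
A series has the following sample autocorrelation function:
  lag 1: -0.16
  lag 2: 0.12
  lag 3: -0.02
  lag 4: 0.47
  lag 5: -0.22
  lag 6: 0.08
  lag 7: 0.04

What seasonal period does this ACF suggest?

4

The largest autocorrelation is r_4 = 0.47; the remaining lags stay at or below 0.12.
The dominant spike at lag 4 indicates a seasonal period of 4.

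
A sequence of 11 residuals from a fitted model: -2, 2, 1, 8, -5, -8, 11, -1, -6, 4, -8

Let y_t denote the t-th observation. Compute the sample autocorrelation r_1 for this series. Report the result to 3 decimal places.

Mean ȳ = (-2 + 2 + 1 + 8 − 5 − 8 + 11 − 1 − 6 + 4 − 8)/11 = -0.3636
Numerator Σ_{t=1}^{10}(y_t−ȳ)(y_{t+1}−ȳ) = -140.9504
Denominator Σ(y_t−ȳ)² = 398.5455
r_1 = -140.9504 / 398.5455 = -0.354

-0.354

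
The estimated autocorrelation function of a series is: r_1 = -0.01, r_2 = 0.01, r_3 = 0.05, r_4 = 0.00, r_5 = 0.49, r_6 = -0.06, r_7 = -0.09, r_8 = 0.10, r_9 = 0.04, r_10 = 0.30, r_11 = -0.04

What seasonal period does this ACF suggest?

The largest autocorrelation is r_5 = 0.49, with a weaker echo at lag 10 (0.30); the remaining lags stay at or below 0.10.
The dominant spike at lag 5 indicates a seasonal period of 5.

5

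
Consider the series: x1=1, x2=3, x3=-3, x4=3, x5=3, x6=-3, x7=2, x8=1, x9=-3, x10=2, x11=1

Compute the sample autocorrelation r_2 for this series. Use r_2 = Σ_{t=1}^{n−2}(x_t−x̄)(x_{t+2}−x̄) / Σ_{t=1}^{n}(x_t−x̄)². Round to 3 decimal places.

Mean x̄ = (1 + 3 − 3 + 3 + 3 − 3 + 2 + 1 − 3 + 2 + 1)/11 = 0.6364
Numerator Σ_{t=1}^{9}(x_t−x̄)(x_{t+2}−x̄) = -16.8099
Denominator Σ(x_t−x̄)² = 60.5455
r_2 = -16.8099 / 60.5455 = -0.278

-0.278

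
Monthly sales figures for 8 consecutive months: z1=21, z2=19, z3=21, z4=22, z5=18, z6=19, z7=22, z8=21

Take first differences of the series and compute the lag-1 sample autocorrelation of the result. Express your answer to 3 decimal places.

First differences Δz: -2, 2, 1, -4, 1, 3, -1
Mean of differences = 0.0000
Numerator Σ(Δz_t−Δz̄)(Δz_{t+1}−Δz̄) = -10.0000
Denominator Σ(Δz_t−Δz̄)² = 36.0000
r_1(Δz) = -10.0000 / 36.0000 = -0.278

-0.278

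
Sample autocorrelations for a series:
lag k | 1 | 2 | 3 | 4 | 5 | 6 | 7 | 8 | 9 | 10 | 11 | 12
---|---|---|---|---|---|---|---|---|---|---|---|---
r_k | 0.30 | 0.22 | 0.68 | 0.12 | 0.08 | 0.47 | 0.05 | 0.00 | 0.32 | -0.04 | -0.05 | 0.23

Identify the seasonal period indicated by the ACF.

The largest autocorrelation is r_3 = 0.68, with weaker echoes at lags 6 (0.47) and 9 (0.32); the remaining lags stay at or below 0.30. The elevated value at lag 1 (0.30), dropping to 0.22 at lag 2, reflects decaying short-term dependence rather than seasonality.
The dominant spike at lag 3 indicates a seasonal period of 3.

3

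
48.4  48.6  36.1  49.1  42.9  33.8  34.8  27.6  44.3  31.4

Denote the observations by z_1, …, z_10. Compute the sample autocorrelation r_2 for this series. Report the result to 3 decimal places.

Mean z̄ = (48.4 + 48.6 + 36.1 + 49.1 + 42.9 + 33.8 + 34.8 + 27.6 + 44.3 + 31.4)/10 = 39.7000
Numerator Σ_{t=1}^{8}(z_t−z̄)(z_{t+2}−z̄) = 118.9600
Denominator Σ(z_t−z̄)² = 561.7400
r_2 = 118.9600 / 561.7400 = 0.212

0.212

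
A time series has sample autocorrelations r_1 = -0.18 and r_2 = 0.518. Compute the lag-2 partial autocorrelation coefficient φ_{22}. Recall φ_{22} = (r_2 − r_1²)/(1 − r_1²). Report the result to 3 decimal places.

φ_{22} = (r_2 − r_1²) / (1 − r_1²)
r_1² = (-0.18)² = 0.0324
Numerator = 0.518 − 0.0324 = 0.4856; denominator = 1 − 0.0324 = 0.9676
φ_{22} = 0.4856 / 0.9676 = 0.502

0.502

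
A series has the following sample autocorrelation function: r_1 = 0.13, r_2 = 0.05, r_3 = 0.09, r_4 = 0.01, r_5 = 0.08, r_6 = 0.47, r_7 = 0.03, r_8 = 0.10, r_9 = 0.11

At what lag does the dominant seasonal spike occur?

6

The largest autocorrelation is r_6 = 0.47; the remaining lags stay at or below 0.13.
The dominant spike at lag 6 indicates a seasonal period of 6.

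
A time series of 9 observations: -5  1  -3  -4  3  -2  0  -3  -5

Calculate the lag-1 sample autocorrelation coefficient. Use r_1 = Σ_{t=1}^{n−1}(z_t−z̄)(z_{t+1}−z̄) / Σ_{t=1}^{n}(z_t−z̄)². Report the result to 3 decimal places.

Mean z̄ = (-5 + 1 − 3 − 4 + 3 − 2 + 0 − 3 − 5)/9 = -2.0000
Numerator Σ_{t=1}^{8}(z_t−z̄)(z_{t+1}−z̄) = -19.0000
Denominator Σ(z_t−z̄)² = 62.0000
r_1 = -19.0000 / 62.0000 = -0.306

-0.306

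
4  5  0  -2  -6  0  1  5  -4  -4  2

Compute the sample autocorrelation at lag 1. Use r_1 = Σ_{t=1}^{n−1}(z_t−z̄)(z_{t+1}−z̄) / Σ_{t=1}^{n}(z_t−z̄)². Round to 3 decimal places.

0.178

Mean z̄ = (4 + 5 + 0 − 2 − 6 + 0 + 1 + 5 − 4 − 4 + 2)/11 = 0.0909
Numerator Σ_{t=1}^{10}(z_t−z̄)(z_{t+1}−z̄) = 25.4463
Denominator Σ(z_t−z̄)² = 142.9091
r_1 = 25.4463 / 142.9091 = 0.178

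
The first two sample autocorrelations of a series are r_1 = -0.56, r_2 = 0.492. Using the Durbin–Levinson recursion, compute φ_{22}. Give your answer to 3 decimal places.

φ_{22} = (r_2 − r_1²) / (1 − r_1²)
r_1² = (-0.56)² = 0.3136
Numerator = 0.492 − 0.3136 = 0.1784; denominator = 1 − 0.3136 = 0.6864
φ_{22} = 0.1784 / 0.6864 = 0.260

0.260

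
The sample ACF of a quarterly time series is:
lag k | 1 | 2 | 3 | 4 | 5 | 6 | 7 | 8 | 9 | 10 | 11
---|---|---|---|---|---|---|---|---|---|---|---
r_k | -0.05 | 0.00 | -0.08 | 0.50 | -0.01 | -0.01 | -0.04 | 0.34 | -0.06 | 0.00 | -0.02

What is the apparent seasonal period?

The largest autocorrelation is r_4 = 0.50, with a weaker echo at lag 8 (0.34); the remaining lags stay at or below 0.00.
The dominant spike at lag 4 indicates a seasonal period of 4.

4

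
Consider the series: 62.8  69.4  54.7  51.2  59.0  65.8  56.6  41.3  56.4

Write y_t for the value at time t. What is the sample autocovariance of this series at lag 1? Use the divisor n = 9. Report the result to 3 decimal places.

8.352

Mean ȳ = (62.8 + 69.4 + 54.7 + 51.2 + 59.0 + 65.8 + 56.6 + 41.3 + 56.4)/9 = 57.4667
Σ_{t=1}^{8}(y_t−ȳ)(y_{t+1}−ȳ) = 75.1689
γ_1 = 75.1689 / 9 = 8.352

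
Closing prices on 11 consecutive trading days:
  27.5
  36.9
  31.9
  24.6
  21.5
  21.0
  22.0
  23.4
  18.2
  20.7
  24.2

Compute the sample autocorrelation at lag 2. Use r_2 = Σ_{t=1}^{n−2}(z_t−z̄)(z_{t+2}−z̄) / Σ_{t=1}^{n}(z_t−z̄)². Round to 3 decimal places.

0.120

Mean z̄ = (27.5 + 36.9 + 31.9 + 24.6 + 21.5 + 21.0 + 22.0 + 23.4 + 18.2 + 20.7 + 24.2)/11 = 24.7182
Numerator Σ_{t=1}^{9}(z_t−z̄)(z_{t+2}−z̄) = 35.9066
Denominator Σ(z_t−z̄)² = 299.9364
r_2 = 35.9066 / 299.9364 = 0.120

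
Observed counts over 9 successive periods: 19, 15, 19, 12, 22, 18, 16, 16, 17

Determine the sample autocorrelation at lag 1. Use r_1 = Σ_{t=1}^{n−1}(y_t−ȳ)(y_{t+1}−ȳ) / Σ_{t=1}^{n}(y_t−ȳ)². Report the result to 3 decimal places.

-0.584

Mean ȳ = (19 + 15 + 19 + 12 + 22 + 18 + 16 + 16 + 17)/9 = 17.1111
Numerator Σ_{t=1}^{8}(y_t−ȳ)(y_{t+1}−ȳ) = -37.9012
Denominator Σ(y_t−ȳ)² = 64.8889
r_1 = -37.9012 / 64.8889 = -0.584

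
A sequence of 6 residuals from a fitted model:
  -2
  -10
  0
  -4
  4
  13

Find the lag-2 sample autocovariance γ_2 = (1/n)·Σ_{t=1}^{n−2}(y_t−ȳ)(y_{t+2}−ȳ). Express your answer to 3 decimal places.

-1.898

Mean ȳ = (-2 − 10 + 0 − 4 + 4 + 13)/6 = 0.1667
Σ_{t=1}^{4}(y_t−ȳ)(y_{t+2}−ȳ) = -11.3889
γ_2 = -11.3889 / 6 = -1.898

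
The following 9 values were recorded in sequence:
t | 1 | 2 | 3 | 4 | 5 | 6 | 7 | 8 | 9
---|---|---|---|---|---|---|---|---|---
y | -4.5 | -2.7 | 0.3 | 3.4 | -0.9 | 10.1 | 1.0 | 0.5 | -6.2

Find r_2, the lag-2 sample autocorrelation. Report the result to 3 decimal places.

Mean ȳ = (-4.5 − 2.7 + 0.3 + 3.4 − 0.9 + 10.1 + 1.0 + 0.5 − 6.2)/9 = 0.1111
Σ(y_t−ȳ)(y_{t+2}−ȳ) = (-0.8710) + (-9.2454) + (-0.1910) + (32.8523) + (-0.8988) + (3.8846) + (-5.6099) = 19.9209
Denominator Σ(y_t−ȳ)² = 181.5889
r_2 = 19.9209 / 181.5889 = 0.110

0.110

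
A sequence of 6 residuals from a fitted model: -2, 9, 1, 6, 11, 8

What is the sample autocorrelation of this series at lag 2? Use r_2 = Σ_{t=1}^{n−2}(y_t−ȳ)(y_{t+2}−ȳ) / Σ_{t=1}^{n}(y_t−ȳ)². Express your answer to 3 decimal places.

0.096

Mean ȳ = (-2 + 9 + 1 + 6 + 11 + 8)/6 = 5.5000
Σ(y_t−ȳ)(y_{t+2}−ȳ) = (33.7500) + (1.7500) + (-24.7500) + (1.2500) = 12.0000
Denominator Σ(y_t−ȳ)² = 125.5000
r_2 = 12.0000 / 125.5000 = 0.096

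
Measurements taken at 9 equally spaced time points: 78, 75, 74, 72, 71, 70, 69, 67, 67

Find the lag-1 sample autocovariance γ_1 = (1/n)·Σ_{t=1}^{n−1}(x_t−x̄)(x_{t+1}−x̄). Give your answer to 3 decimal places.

Mean x̄ = (78 + 75 + 74 + 72 + 71 + 70 + 69 + 67 + 67)/9 = 71.4444
Σ_{t=1}^{8}(x_t−x̄)(x_{t+1}−x̄) = 68.3580
γ_1 = 68.3580 / 9 = 7.595

7.595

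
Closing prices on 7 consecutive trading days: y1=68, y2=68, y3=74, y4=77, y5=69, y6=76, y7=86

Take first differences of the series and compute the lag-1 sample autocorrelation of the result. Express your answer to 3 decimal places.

-0.123

First differences Δy: 0, 6, 3, -8, 7, 10
Mean of differences = 3.0000
Numerator Σ(Δy_t−Δȳ)(Δy_{t+1}−Δȳ) = -25.0000
Denominator Σ(Δy_t−Δȳ)² = 204.0000
r_1(Δy) = -25.0000 / 204.0000 = -0.123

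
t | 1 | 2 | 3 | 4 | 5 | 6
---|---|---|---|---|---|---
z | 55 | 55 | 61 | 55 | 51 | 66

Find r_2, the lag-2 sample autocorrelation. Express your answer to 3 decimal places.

Mean z̄ = (55 + 55 + 61 + 55 + 51 + 66)/6 = 57.1667
Deviations from mean: -2.1667, -2.1667, 3.8333, -2.1667, -6.1667, 8.8333
Numerator Σ_{t=1}^{4}(z_t−z̄)(z_{t+2}−z̄) = -46.3889
Denominator Σ(z_t−z̄)² = 144.8333
r_2 = -46.3889 / 144.8333 = -0.320

-0.320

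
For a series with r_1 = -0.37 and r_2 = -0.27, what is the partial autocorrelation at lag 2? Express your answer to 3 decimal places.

-0.471

φ_{22} = (r_2 − r_1²) / (1 − r_1²)
r_1² = (-0.37)² = 0.1369
Numerator = -0.27 − 0.1369 = -0.4069; denominator = 1 − 0.1369 = 0.8631
φ_{22} = -0.4069 / 0.8631 = -0.471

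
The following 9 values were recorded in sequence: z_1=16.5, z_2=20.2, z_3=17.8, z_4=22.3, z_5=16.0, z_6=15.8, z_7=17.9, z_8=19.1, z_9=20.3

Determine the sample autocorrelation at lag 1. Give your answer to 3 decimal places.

-0.196

Mean z̄ = (16.5 + 20.2 + 17.8 + 22.3 + 16.0 + 15.8 + 17.9 + 19.1 + 20.3)/9 = 18.4333
Numerator Σ_{t=1}^{8}(z_t−z̄)(z_{t+1}−z̄) = -7.6911
Denominator Σ(z_t−z̄)² = 39.2800
r_1 = -7.6911 / 39.2800 = -0.196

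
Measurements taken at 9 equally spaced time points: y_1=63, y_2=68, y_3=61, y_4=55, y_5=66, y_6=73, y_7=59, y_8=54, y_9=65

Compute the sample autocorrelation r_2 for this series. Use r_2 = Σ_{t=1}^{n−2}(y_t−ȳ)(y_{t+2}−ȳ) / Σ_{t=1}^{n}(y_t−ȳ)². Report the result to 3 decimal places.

Mean ȳ = (63 + 68 + 61 + 55 + 66 + 73 + 59 + 54 + 65)/9 = 62.6667
Numerator Σ_{t=1}^{7}(y_t−ȳ)(y_{t+2}−ȳ) = -236.5556
Denominator Σ(y_t−ȳ)² = 302.0000
r_2 = -236.5556 / 302.0000 = -0.783

-0.783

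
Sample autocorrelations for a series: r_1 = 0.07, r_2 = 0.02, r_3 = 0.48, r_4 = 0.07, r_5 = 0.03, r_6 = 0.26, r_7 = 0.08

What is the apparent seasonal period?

3

The largest autocorrelation is r_3 = 0.48, with a weaker echo at lag 6 (0.26); the remaining lags stay at or below 0.08.
The dominant spike at lag 3 indicates a seasonal period of 3.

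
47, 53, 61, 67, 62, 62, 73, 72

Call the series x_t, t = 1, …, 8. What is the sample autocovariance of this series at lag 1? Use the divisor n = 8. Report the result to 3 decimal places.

31.029

Mean x̄ = (47 + 53 + 61 + 67 + 62 + 62 + 73 + 72)/8 = 62.1250
Σ_{t=1}^{7}(x_t−x̄)(x_{t+1}−x̄) = 248.2344
γ_1 = 248.2344 / 8 = 31.029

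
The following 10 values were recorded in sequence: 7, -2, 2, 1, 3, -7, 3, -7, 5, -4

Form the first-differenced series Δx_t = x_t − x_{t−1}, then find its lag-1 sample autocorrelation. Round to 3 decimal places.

First differences Δx: -9, 4, -1, 2, -10, 10, -10, 12, -9
Mean of differences = -1.2222
Numerator Σ(Δx_t−Δx̄)(Δx_{t+1}−Δx̄) = -482.9383
Denominator Σ(Δx_t−Δx̄)² = 613.5556
r_1(Δx) = -482.9383 / 613.5556 = -0.787

-0.787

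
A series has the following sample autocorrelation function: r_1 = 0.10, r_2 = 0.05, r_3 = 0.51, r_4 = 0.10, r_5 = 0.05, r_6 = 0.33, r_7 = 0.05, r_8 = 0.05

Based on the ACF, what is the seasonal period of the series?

The largest autocorrelation is r_3 = 0.51, with a weaker echo at lag 6 (0.33); the remaining lags stay at or below 0.10.
The dominant spike at lag 3 indicates a seasonal period of 3.

3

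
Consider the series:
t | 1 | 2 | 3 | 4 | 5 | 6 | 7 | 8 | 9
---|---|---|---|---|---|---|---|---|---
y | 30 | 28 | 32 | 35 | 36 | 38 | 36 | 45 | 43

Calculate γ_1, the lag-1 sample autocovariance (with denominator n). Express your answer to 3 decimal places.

Mean ȳ = (30 + 28 + 32 + 35 + 36 + 38 + 36 + 45 + 43)/9 = 35.8889
Σ_{t=1}^{8}(y_t−ȳ)(y_{t+1}−ȳ) = 146.7654
γ_1 = 146.7654 / 9 = 16.307

16.307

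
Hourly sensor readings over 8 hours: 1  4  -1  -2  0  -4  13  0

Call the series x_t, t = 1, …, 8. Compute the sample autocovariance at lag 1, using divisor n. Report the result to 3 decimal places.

-8.205

Mean x̄ = (1 + 4 − 1 − 2 + 0 − 4 + 13 + 0)/8 = 1.3750
Deviations: -0.3750, 2.6250, -2.3750, -3.3750, -1.3750, -5.3750, 11.6250, -1.3750
Σ_{t=1}^{7}(x_t−x̄)(x_{t+1}−x̄) = -65.6406
γ_1 = -65.6406 / 8 = -8.205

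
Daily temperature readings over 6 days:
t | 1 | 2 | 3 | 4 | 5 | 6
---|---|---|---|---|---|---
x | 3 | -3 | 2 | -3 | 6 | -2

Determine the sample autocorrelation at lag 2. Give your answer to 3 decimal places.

0.475

Mean x̄ = (3 − 3 + 2 − 3 + 6 − 2)/6 = 0.5000
Σ(x_t−x̄)(x_{t+2}−x̄) = (3.7500) + (12.2500) + (8.2500) + (8.7500) = 33.0000
Denominator Σ(x_t−x̄)² = 69.5000
r_2 = 33.0000 / 69.5000 = 0.475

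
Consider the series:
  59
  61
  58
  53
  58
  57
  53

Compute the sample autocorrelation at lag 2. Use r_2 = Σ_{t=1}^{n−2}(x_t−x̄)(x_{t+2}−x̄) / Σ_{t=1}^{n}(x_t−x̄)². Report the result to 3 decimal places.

Mean x̄ = (59 + 61 + 58 + 53 + 58 + 57 + 53)/7 = 57.0000
Deviations from mean: 2.0000, 4.0000, 1.0000, -4.0000, 1.0000, 0.0000, -4.0000
Σ(x_t−x̄)(x_{t+2}−x̄) = (2.0000) + (-16.0000) + (1.0000) + (0.0000) + (-4.0000) = -17.0000
Denominator Σ(x_t−x̄)² = 54.0000
r_2 = -17.0000 / 54.0000 = -0.315

-0.315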